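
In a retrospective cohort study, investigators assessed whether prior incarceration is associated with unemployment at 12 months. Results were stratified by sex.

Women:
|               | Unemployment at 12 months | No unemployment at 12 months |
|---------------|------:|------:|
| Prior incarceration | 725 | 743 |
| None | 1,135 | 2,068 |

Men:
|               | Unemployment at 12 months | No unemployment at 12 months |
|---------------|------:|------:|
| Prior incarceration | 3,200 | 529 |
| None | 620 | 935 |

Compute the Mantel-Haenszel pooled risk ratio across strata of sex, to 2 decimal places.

1.81

RR_MH = Σ(aᵢ·n₀ᵢ/nᵢ) / Σ(cᵢ·n₁ᵢ/nᵢ), with n₁ᵢ = aᵢ+bᵢ (exposed), n₀ᵢ = cᵢ+dᵢ (unexposed), nᵢ = n₁ᵢ+n₀ᵢ.
Stratum 1 (Women): n₁ = 1468, n₀ = 3203, n = 4671; a·n₀/n = 725·3203/4671 = 497.1473; c·n₁/n = 1135·1468/4671 = 356.7073
Stratum 2 (Men): n₁ = 3729, n₀ = 1555, n = 5284; a·n₀/n = 3200·1555/5284 = 941.7108; c·n₁/n = 620·3729/5284 = 437.5435
RR_MH = (497.1473 + 941.7108) / (356.7073 + 437.5435) = 1438.8581 / 794.2509 = 1.81159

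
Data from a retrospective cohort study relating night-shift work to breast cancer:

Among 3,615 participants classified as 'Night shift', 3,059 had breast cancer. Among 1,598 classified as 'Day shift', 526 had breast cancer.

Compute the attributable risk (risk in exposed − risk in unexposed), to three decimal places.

From the description: a = 3059, b = 556, c = 526, d = 1072.
Risk in exposed = 3059/3615 = 0.846196; risk in unexposed = 526/1598 = 0.329161.
Risk difference = 0.846196 − 0.329161 = 0.517035

0.517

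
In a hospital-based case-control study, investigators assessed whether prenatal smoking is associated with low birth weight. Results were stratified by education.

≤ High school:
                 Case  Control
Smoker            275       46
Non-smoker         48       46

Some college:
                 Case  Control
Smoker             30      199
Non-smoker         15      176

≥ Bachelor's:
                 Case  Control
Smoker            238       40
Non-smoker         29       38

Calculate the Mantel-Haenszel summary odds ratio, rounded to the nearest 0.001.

4.387

OR_MH = Σ(aᵢdᵢ/nᵢ) / Σ(bᵢcᵢ/nᵢ), where nᵢ is the stratum total.
Stratum 1 (≤ High school): n = 415; a·d/n = 275·46/415 = 30.4819; b·c/n = 46·48/415 = 5.3205
Stratum 2 (Some college): n = 420; a·d/n = 30·176/420 = 12.5714; b·c/n = 199·15/420 = 7.1071
Stratum 3 (≥ Bachelor's): n = 345; a·d/n = 238·38/345 = 26.2145; b·c/n = 40·29/345 = 3.3623
OR_MH = (30.4819 + 12.5714 + 26.2145) / (5.3205 + 7.1071 + 3.3623) = 69.2678 / 15.7899 = 4.38683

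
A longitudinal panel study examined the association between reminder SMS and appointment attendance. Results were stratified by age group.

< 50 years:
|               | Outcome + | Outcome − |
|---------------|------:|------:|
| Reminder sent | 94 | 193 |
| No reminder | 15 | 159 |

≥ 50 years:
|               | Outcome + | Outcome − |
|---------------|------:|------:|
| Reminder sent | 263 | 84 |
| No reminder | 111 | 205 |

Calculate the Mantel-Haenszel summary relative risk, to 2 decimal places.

2.39

RR_MH = Σ(aᵢ·n₀ᵢ/nᵢ) / Σ(cᵢ·n₁ᵢ/nᵢ), with n₁ᵢ = aᵢ+bᵢ (exposed), n₀ᵢ = cᵢ+dᵢ (unexposed), nᵢ = n₁ᵢ+n₀ᵢ.
Stratum 1 (< 50 years): n₁ = 287, n₀ = 174, n = 461; a·n₀/n = 94·174/461 = 35.4794; c·n₁/n = 15·287/461 = 9.3384
Stratum 2 (≥ 50 years): n₁ = 347, n₀ = 316, n = 663; a·n₀/n = 263·316/663 = 125.3514; c·n₁/n = 111·347/663 = 58.0950
RR_MH = (35.4794 + 125.3514) / (9.3384 + 58.0950) = 160.8308 / 67.4334 = 2.38503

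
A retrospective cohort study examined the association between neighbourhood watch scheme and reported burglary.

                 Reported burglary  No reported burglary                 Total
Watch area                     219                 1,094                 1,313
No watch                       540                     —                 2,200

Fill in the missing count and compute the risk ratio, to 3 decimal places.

The missing cell is in the unexposed row: 2200 − 540 = 1660.
So a = 219, b = 1094, c = 540, d = 1660.
RR = [a/(a+b)] / [c/(c+d)] = (219/1313) / (540/2200) = 0.16679/0.24545 = 0.67953

0.680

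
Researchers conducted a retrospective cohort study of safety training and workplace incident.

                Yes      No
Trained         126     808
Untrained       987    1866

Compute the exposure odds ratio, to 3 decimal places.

0.295

Cells: a = 126, b = 808, c = 987, d = 1866.
OR = (a·d)/(b·c) = (126 × 1866) / (808 × 987) = 235116 / 797496 = 0.29482
Exposure is associated with lower odds of workplace incident (OR = 0.29 < 1).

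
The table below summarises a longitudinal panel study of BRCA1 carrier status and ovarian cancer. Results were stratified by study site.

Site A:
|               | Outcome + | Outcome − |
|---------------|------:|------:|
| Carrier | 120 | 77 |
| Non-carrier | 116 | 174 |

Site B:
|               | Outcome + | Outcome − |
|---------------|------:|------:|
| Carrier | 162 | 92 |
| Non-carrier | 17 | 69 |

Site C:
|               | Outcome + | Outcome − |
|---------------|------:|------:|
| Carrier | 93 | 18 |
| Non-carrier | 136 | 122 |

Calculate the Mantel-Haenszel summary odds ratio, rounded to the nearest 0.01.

3.60

OR_MH = Σ(aᵢdᵢ/nᵢ) / Σ(bᵢcᵢ/nᵢ), where nᵢ is the stratum total.
Stratum 1 (Site A): n = 487; a·d/n = 120·174/487 = 42.8747; b·c/n = 77·116/487 = 18.3409
Stratum 2 (Site B): n = 340; a·d/n = 162·69/340 = 32.8765; b·c/n = 92·17/340 = 4.6000
Stratum 3 (Site C): n = 369; a·d/n = 93·122/369 = 30.7480; b·c/n = 18·136/369 = 6.6341
OR_MH = (42.8747 + 32.8765 + 30.7480) / (18.3409 + 4.6000 + 6.6341) = 106.4992 / 29.5750 = 3.60099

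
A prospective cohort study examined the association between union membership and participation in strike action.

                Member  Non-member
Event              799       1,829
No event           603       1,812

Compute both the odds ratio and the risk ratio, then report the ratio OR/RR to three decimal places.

Reading the table with exposure as columns: a = 799 (Member, case), b = 603 (Member, non-case), c = 1829 (Non-member, case), d = 1812.
OR = (799·1812)/(603·1829) = 1447788/1102887 = 1.31273
Risk in exposed = 799/1402 = 0.56990; risk in unexposed = 1829/3641 = 0.50233; RR = 1.13450
OR/RR = 1.31273 / 1.13450 = 1.15709
The outcome is not rare, so the OR lies further from 1 than the RR.

1.157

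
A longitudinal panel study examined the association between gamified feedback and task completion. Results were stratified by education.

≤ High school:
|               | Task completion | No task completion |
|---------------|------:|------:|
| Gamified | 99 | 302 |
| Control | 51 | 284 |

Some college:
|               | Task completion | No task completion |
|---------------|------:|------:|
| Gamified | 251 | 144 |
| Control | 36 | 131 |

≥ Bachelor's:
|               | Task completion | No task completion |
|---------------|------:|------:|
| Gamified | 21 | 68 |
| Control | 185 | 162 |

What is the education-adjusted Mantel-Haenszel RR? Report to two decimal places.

1.50

RR_MH = Σ(aᵢ·n₀ᵢ/nᵢ) / Σ(cᵢ·n₁ᵢ/nᵢ), with n₁ᵢ = aᵢ+bᵢ (exposed), n₀ᵢ = cᵢ+dᵢ (unexposed), nᵢ = n₁ᵢ+n₀ᵢ.
Stratum 1 (≤ High school): n₁ = 401, n₀ = 335, n = 736; a·n₀/n = 99·335/736 = 45.0611; c·n₁/n = 51·401/736 = 27.7867
Stratum 2 (Some college): n₁ = 395, n₀ = 167, n = 562; a·n₀/n = 251·167/562 = 74.5854; c·n₁/n = 36·395/562 = 25.3025
Stratum 3 (≥ Bachelor's): n₁ = 89, n₀ = 347, n = 436; a·n₀/n = 21·347/436 = 16.7133; c·n₁/n = 185·89/436 = 37.7638
RR_MH = (45.0611 + 74.5854 + 16.7133) / (27.7867 + 25.3025 + 37.7638) = 136.3599 / 90.8529 = 1.50089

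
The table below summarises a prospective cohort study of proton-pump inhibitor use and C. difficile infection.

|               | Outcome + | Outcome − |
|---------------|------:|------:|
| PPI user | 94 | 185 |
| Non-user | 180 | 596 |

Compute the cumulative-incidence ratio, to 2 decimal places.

Cells: a = 94, b = 185, c = 180, d = 596.
Risk in exposed = 94/279 = 0.33692; risk in unexposed = 180/776 = 0.23196.
RR = 0.33692 / 0.23196 = 1.45249
The risk among the exposed is 1.45 times that among the unexposed.

1.45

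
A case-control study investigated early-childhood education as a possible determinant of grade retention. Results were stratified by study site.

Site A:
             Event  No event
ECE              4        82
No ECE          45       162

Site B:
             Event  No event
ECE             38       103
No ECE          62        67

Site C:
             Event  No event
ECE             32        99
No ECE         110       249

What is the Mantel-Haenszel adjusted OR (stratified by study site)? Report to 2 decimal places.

OR_MH = Σ(aᵢdᵢ/nᵢ) / Σ(bᵢcᵢ/nᵢ), where nᵢ is the stratum total.
Stratum 1 (Site A): n = 293; a·d/n = 4·162/293 = 2.2116; b·c/n = 82·45/293 = 12.5939
Stratum 2 (Site B): n = 270; a·d/n = 38·67/270 = 9.4296; b·c/n = 103·62/270 = 23.6519
Stratum 3 (Site C): n = 490; a·d/n = 32·249/490 = 16.2612; b·c/n = 99·110/490 = 22.2245
OR_MH = (2.2116 + 9.4296 + 16.2612) / (12.5939 + 23.6519 + 22.2245) = 27.9025 / 58.4702 = 0.47721

0.48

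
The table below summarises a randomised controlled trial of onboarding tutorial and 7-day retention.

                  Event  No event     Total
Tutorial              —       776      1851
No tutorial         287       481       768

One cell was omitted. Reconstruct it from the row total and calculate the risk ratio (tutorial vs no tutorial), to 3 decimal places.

1.554

The missing cell is in the exposed row: 1851 − 776 = 1075.
So a = 1075, b = 776, c = 287, d = 481.
RR = [a/(a+b)] / [c/(c+d)] = (1075/1851) / (287/768) = 0.58077/0.37370 = 1.55411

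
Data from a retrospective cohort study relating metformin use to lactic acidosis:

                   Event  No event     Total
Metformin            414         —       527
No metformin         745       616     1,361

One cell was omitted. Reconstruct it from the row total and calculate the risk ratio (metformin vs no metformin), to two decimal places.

The missing cell is in the exposed row: 527 − 414 = 113.
So a = 414, b = 113, c = 745, d = 616.
RR = [a/(a+b)] / [c/(c+d)] = (414/527) / (745/1361) = 0.78558/0.54739 = 1.43513

1.44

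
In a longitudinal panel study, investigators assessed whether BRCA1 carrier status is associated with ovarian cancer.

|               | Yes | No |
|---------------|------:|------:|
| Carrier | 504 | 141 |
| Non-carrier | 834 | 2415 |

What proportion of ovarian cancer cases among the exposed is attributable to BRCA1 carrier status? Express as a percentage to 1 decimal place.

Cells: a = 504, b = 141, c = 834, d = 2415.
Risk in exposed = 504/645 = 0.78140; risk in unexposed = 834/3249 = 0.25669.
RR = 0.78140/0.25669 = 3.04407
AR% = (RR − 1)/RR × 100 = (3.04407 − 1)/3.04407 × 100 = 67.1492%

67.1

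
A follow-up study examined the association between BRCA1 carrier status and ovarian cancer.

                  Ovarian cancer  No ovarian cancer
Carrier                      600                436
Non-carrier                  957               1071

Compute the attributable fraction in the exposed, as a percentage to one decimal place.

Cells: a = 600, b = 436, c = 957, d = 1071.
Risk in exposed = 600/1036 = 0.57915; risk in unexposed = 957/2028 = 0.47189.
RR = 0.57915/0.47189 = 1.22729
AR% = (RR − 1)/RR × 100 = (1.22729 − 1)/1.22729 × 100 = 18.5197%

18.5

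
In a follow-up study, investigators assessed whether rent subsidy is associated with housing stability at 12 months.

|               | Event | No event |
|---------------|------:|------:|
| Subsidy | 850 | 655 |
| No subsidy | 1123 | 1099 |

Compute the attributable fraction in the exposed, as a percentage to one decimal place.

Cells: a = 850, b = 655, c = 1123, d = 1099.
Risk in exposed = 850/1505 = 0.56478; risk in unexposed = 1123/2222 = 0.50540.
RR = 0.56478/0.50540 = 1.11750
AR% = (RR − 1)/RR × 100 = (1.11750 − 1)/1.11750 × 100 = 10.5144%

10.5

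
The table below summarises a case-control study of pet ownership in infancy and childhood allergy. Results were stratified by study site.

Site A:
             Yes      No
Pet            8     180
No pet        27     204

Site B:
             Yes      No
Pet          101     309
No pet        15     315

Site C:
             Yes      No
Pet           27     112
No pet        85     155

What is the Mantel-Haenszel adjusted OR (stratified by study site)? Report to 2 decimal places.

1.35

OR_MH = Σ(aᵢdᵢ/nᵢ) / Σ(bᵢcᵢ/nᵢ), where nᵢ is the stratum total.
Stratum 1 (Site A): n = 419; a·d/n = 8·204/419 = 3.8950; b·c/n = 180·27/419 = 11.5990
Stratum 2 (Site B): n = 740; a·d/n = 101·315/740 = 42.9932; b·c/n = 309·15/740 = 6.2635
Stratum 3 (Site C): n = 379; a·d/n = 27·155/379 = 11.0422; b·c/n = 112·85/379 = 25.1187
OR_MH = (3.8950 + 42.9932 + 11.0422) / (11.5990 + 6.2635 + 25.1187) = 57.9304 / 42.9813 = 1.34781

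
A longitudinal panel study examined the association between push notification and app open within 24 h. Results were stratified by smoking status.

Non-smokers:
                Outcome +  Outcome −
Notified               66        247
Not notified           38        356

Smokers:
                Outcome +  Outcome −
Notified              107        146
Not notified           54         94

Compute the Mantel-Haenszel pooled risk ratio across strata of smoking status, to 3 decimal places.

RR_MH = Σ(aᵢ·n₀ᵢ/nᵢ) / Σ(cᵢ·n₁ᵢ/nᵢ), with n₁ᵢ = aᵢ+bᵢ (exposed), n₀ᵢ = cᵢ+dᵢ (unexposed), nᵢ = n₁ᵢ+n₀ᵢ.
Stratum 1 (Non-smokers): n₁ = 313, n₀ = 394, n = 707; a·n₀/n = 66·394/707 = 36.7808; c·n₁/n = 38·313/707 = 16.8232
Stratum 2 (Smokers): n₁ = 253, n₀ = 148, n = 401; a·n₀/n = 107·148/401 = 39.4913; c·n₁/n = 54·253/401 = 34.0698
RR_MH = (36.7808 + 39.4913) / (16.8232 + 34.0698) = 76.2720 / 50.8930 = 1.49867

1.499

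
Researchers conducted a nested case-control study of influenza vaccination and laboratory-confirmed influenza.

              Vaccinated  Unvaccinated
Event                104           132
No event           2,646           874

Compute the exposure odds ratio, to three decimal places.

0.260

Reading the table with exposure as columns: a = 104 (Vaccinated, case), b = 2646 (Vaccinated, non-case), c = 132 (Unvaccinated, case), d = 874.
OR = (a·d)/(b·c) = (104 × 874) / (2646 × 132) = 90896 / 349272 = 0.26024
Exposure is associated with lower odds of laboratory-confirmed influenza (OR = 0.26 < 1).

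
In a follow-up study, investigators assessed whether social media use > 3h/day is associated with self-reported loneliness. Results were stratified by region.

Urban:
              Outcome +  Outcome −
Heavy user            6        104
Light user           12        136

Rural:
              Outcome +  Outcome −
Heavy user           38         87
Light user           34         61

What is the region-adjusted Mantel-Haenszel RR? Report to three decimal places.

RR_MH = Σ(aᵢ·n₀ᵢ/nᵢ) / Σ(cᵢ·n₁ᵢ/nᵢ), with n₁ᵢ = aᵢ+bᵢ (exposed), n₀ᵢ = cᵢ+dᵢ (unexposed), nᵢ = n₁ᵢ+n₀ᵢ.
Stratum 1 (Urban): n₁ = 110, n₀ = 148, n = 258; a·n₀/n = 6·148/258 = 3.4419; c·n₁/n = 12·110/258 = 5.1163
Stratum 2 (Rural): n₁ = 125, n₀ = 95, n = 220; a·n₀/n = 38·95/220 = 16.4091; c·n₁/n = 34·125/220 = 19.3182
RR_MH = (3.4419 + 16.4091) / (5.1163 + 19.3182) = 19.8510 / 24.4345 = 0.81242

0.812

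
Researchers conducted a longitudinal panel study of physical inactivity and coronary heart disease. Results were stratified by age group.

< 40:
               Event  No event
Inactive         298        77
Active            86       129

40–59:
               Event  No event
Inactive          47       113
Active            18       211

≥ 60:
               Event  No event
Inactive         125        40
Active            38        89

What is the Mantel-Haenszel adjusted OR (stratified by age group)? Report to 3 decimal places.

5.945

OR_MH = Σ(aᵢdᵢ/nᵢ) / Σ(bᵢcᵢ/nᵢ), where nᵢ is the stratum total.
Stratum 1 (< 40): n = 590; a·d/n = 298·129/590 = 65.1559; b·c/n = 77·86/590 = 11.2237
Stratum 2 (40–59): n = 389; a·d/n = 47·211/389 = 25.4936; b·c/n = 113·18/389 = 5.2288
Stratum 3 (≥ 60): n = 292; a·d/n = 125·89/292 = 38.0993; b·c/n = 40·38/292 = 5.2055
OR_MH = (65.1559 + 25.4936 + 38.0993) / (11.2237 + 5.2288 + 5.2055) = 128.7488 / 21.6580 = 5.94463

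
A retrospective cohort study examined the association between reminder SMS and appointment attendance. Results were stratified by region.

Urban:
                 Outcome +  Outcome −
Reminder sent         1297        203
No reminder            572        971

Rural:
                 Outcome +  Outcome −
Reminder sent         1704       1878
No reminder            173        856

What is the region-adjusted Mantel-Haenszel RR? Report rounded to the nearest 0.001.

RR_MH = Σ(aᵢ·n₀ᵢ/nᵢ) / Σ(cᵢ·n₁ᵢ/nᵢ), with n₁ᵢ = aᵢ+bᵢ (exposed), n₀ᵢ = cᵢ+dᵢ (unexposed), nᵢ = n₁ᵢ+n₀ᵢ.
Stratum 1 (Urban): n₁ = 1500, n₀ = 1543, n = 3043; a·n₀/n = 1297·1543/3043 = 657.6638; c·n₁/n = 572·1500/3043 = 281.9586
Stratum 2 (Rural): n₁ = 3582, n₀ = 1029, n = 4611; a·n₀/n = 1704·1029/4611 = 380.2681; c·n₁/n = 173·3582/4611 = 134.3930
RR_MH = (657.6638 + 380.2681) / (281.9586 + 134.3930) = 1037.9319 / 416.3516 = 2.49292

2.493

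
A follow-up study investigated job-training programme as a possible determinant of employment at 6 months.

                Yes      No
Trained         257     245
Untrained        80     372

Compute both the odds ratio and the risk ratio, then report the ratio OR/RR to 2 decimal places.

1.69

Cells: a = 257, b = 245, c = 80, d = 372.
OR = (257·372)/(245·80) = 95604/19600 = 4.87776
Risk in exposed = 257/502 = 0.51195; risk in unexposed = 80/452 = 0.17699; RR = 2.89253
OR/RR = 4.87776 / 2.89253 = 1.68633
The outcome is not rare, so the OR lies further from 1 than the RR.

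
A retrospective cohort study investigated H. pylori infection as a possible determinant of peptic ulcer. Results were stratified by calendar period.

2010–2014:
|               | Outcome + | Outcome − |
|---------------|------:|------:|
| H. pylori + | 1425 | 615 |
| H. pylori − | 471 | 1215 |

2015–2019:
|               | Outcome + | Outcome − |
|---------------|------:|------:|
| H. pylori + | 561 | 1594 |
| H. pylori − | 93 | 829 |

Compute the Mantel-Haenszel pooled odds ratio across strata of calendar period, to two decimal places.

4.89

OR_MH = Σ(aᵢdᵢ/nᵢ) / Σ(bᵢcᵢ/nᵢ), where nᵢ is the stratum total.
Stratum 1 (2010–2014): n = 3726; a·d/n = 1425·1215/3726 = 464.6739; b·c/n = 615·471/3726 = 77.7415
Stratum 2 (2015–2019): n = 3077; a·d/n = 561·829/3077 = 151.1436; b·c/n = 1594·93/3077 = 48.1774
OR_MH = (464.6739 + 151.1436) / (77.7415 + 48.1774) = 615.8176 / 125.9190 = 4.89059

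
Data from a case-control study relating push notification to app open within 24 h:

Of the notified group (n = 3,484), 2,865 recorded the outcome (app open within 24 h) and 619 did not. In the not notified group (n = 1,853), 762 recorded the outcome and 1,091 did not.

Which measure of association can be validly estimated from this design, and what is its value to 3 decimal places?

From the description: a = 2865, b = 619, c = 762, d = 1091.
This is a case-control study: participants were sampled on outcome status, so risks in the source population cannot be estimated directly — relative risk is not valid here. The odds ratio is the appropriate measure.
OR = (a·d)/(b·c) = (2865 × 1091) / (619 × 762) = 3125715 / 471678 = 6.62680

6.627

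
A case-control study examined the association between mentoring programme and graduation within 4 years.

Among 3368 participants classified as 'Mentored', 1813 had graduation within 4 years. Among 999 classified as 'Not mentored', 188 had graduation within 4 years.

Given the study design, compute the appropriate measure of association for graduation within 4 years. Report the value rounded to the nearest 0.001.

From the description: a = 1813, b = 1555, c = 188, d = 811.
This is a case-control study: participants were sampled on outcome status, so risks in the source population cannot be estimated directly — relative risk is not valid here. The odds ratio is the appropriate measure.
OR = (a·d)/(b·c) = (1813 × 811) / (1555 × 188) = 1470343 / 292340 = 5.02956

5.030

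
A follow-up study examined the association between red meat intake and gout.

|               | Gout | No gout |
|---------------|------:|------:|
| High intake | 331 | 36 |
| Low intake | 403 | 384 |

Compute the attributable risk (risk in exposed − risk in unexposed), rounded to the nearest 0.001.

Cells: a = 331, b = 36, c = 403, d = 384.
Risk in exposed = 331/367 = 0.901907; risk in unexposed = 403/787 = 0.512071.
Risk difference = 0.901907 − 0.512071 = 0.389836

0.390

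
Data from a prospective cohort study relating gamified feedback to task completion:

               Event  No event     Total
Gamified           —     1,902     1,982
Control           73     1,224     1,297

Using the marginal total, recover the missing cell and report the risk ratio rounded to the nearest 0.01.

The missing cell is in the exposed row: 1982 − 1902 = 80.
So a = 80, b = 1902, c = 73, d = 1224.
RR = [a/(a+b)] / [c/(c+d)] = (80/1982) / (73/1297) = 0.04036/0.05628 = 0.71714

0.72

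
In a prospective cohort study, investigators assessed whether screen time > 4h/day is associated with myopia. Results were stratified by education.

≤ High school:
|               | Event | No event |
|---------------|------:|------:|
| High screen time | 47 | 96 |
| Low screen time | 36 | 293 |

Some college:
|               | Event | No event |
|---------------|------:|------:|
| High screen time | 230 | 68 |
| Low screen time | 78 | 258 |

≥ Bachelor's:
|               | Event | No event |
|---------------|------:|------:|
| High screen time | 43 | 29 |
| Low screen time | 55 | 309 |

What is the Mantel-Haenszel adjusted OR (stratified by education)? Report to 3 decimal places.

7.921

OR_MH = Σ(aᵢdᵢ/nᵢ) / Σ(bᵢcᵢ/nᵢ), where nᵢ is the stratum total.
Stratum 1 (≤ High school): n = 472; a·d/n = 47·293/472 = 29.1758; b·c/n = 96·36/472 = 7.3220
Stratum 2 (Some college): n = 634; a·d/n = 230·258/634 = 93.5962; b·c/n = 68·78/634 = 8.3659
Stratum 3 (≥ Bachelor's): n = 436; a·d/n = 43·309/436 = 30.4748; b·c/n = 29·55/436 = 3.6583
OR_MH = (29.1758 + 93.5962 + 30.4748) / (7.3220 + 8.3659 + 3.6583) = 153.2468 / 19.3462 = 7.92128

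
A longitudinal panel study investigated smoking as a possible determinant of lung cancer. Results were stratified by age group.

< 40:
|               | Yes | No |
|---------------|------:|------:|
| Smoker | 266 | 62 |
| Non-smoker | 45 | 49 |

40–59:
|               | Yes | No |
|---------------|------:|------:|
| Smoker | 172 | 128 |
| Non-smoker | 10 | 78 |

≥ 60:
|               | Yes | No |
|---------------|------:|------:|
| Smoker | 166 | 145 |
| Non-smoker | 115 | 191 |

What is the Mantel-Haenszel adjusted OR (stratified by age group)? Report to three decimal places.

OR_MH = Σ(aᵢdᵢ/nᵢ) / Σ(bᵢcᵢ/nᵢ), where nᵢ is the stratum total.
Stratum 1 (< 40): n = 422; a·d/n = 266·49/422 = 30.8863; b·c/n = 62·45/422 = 6.6114
Stratum 2 (40–59): n = 388; a·d/n = 172·78/388 = 34.5773; b·c/n = 128·10/388 = 3.2990
Stratum 3 (≥ 60): n = 617; a·d/n = 166·191/617 = 51.3874; b·c/n = 145·115/617 = 27.0259
OR_MH = (30.8863 + 34.5773 + 51.3874) / (6.6114 + 3.2990 + 27.0259) = 116.8509 / 36.9363 = 3.16358

3.164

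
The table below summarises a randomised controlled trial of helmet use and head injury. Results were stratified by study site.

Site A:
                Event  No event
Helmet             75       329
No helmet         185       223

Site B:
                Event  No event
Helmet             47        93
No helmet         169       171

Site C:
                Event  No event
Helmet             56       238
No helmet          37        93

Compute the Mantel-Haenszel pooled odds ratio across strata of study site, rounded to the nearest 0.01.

0.39

OR_MH = Σ(aᵢdᵢ/nᵢ) / Σ(bᵢcᵢ/nᵢ), where nᵢ is the stratum total.
Stratum 1 (Site A): n = 812; a·d/n = 75·223/812 = 20.5973; b·c/n = 329·185/812 = 74.9569
Stratum 2 (Site B): n = 480; a·d/n = 47·171/480 = 16.7437; b·c/n = 93·169/480 = 32.7437
Stratum 3 (Site C): n = 424; a·d/n = 56·93/424 = 12.2830; b·c/n = 238·37/424 = 20.7689
OR_MH = (20.5973 + 16.7437 + 12.2830) / (74.9569 + 32.7437 + 20.7689) = 49.6241 / 128.4695 = 0.38627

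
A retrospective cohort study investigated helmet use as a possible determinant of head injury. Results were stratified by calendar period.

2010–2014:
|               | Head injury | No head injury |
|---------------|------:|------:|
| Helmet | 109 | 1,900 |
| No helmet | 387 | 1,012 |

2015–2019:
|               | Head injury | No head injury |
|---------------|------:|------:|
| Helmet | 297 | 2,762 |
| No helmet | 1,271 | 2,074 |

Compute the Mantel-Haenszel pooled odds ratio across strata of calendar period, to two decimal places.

0.17

OR_MH = Σ(aᵢdᵢ/nᵢ) / Σ(bᵢcᵢ/nᵢ), where nᵢ is the stratum total.
Stratum 1 (2010–2014): n = 3408; a·d/n = 109·1012/3408 = 32.3674; b·c/n = 1900·387/3408 = 215.7570
Stratum 2 (2015–2019): n = 6404; a·d/n = 297·2074/6404 = 96.1864; b·c/n = 2762·1271/6404 = 548.1733
OR_MH = (32.3674 + 96.1864) / (215.7570 + 548.1733) = 128.5538 / 763.9304 = 0.16828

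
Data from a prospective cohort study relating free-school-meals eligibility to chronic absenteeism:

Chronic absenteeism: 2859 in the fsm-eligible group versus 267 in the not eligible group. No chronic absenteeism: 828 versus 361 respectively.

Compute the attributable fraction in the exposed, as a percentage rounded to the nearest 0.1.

45.2

From the description: a = 2859, b = 828, c = 267, d = 361.
Risk in exposed = 2859/3687 = 0.77543; risk in unexposed = 267/628 = 0.42516.
RR = 0.77543/0.42516 = 1.82385
AR% = (RR − 1)/RR × 100 = (1.82385 − 1)/1.82385 × 100 = 45.1710%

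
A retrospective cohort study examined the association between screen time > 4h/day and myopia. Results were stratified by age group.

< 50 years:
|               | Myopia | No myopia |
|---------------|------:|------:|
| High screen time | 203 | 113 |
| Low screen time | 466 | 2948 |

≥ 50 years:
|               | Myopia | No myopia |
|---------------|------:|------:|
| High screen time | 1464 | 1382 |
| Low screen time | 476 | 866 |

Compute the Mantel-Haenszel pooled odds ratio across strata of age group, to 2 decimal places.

OR_MH = Σ(aᵢdᵢ/nᵢ) / Σ(bᵢcᵢ/nᵢ), where nᵢ is the stratum total.
Stratum 1 (< 50 years): n = 3730; a·d/n = 203·2948/3730 = 160.4408; b·c/n = 113·466/3730 = 14.1174
Stratum 2 (≥ 50 years): n = 4188; a·d/n = 1464·866/4188 = 302.7278; b·c/n = 1382·476/4188 = 157.0755
OR_MH = (160.4408 + 302.7278) / (14.1174 + 157.0755) = 463.1685 / 171.1929 = 2.70554

2.71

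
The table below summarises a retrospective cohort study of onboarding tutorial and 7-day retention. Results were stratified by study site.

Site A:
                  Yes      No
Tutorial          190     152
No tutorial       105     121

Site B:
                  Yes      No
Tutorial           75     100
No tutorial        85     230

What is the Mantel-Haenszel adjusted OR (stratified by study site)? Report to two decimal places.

1.67

OR_MH = Σ(aᵢdᵢ/nᵢ) / Σ(bᵢcᵢ/nᵢ), where nᵢ is the stratum total.
Stratum 1 (Site A): n = 568; a·d/n = 190·121/568 = 40.4754; b·c/n = 152·105/568 = 28.0986
Stratum 2 (Site B): n = 490; a·d/n = 75·230/490 = 35.2041; b·c/n = 100·85/490 = 17.3469
OR_MH = (40.4754 + 35.2041) / (28.0986 + 17.3469) = 75.6794 / 45.4455 = 1.66528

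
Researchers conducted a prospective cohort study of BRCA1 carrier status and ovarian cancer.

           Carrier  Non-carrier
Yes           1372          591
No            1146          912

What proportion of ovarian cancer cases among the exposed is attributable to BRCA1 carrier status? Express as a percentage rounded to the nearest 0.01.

27.83

Reading the table with exposure as columns: a = 1372 (Carrier, case), b = 1146 (Carrier, non-case), c = 591 (Non-carrier, case), d = 912.
Risk in exposed = 1372/2518 = 0.54488; risk in unexposed = 591/1503 = 0.39321.
RR = 0.54488/0.39321 = 1.38570
AR% = (RR − 1)/RR × 100 = (1.38570 − 1)/1.38570 × 100 = 27.8344%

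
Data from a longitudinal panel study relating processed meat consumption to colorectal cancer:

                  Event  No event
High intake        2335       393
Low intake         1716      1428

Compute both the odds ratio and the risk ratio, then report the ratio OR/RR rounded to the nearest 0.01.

3.15

Cells: a = 2335, b = 393, c = 1716, d = 1428.
OR = (2335·1428)/(393·1716) = 3334380/674388 = 4.94431
Risk in exposed = 2335/2728 = 0.85594; risk in unexposed = 1716/3144 = 0.54580; RR = 1.56822
OR/RR = 4.94431 / 1.56822 = 3.15281
The outcome is not rare, so the OR lies further from 1 than the RR.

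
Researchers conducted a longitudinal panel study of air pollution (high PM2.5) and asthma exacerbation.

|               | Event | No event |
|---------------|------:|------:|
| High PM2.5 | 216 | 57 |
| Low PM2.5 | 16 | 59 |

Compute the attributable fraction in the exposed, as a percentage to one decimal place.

Cells: a = 216, b = 57, c = 16, d = 59.
Risk in exposed = 216/273 = 0.79121; risk in unexposed = 16/75 = 0.21333.
RR = 0.79121/0.21333 = 3.70879
AR% = (RR − 1)/RR × 100 = (3.70879 − 1)/3.70879 × 100 = 73.0370%

73.0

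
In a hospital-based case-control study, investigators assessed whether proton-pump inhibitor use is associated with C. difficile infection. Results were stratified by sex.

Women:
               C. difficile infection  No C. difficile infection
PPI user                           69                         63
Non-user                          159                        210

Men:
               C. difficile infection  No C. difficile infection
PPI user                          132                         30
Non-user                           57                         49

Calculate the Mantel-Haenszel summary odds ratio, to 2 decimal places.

OR_MH = Σ(aᵢdᵢ/nᵢ) / Σ(bᵢcᵢ/nᵢ), where nᵢ is the stratum total.
Stratum 1 (Women): n = 501; a·d/n = 69·210/501 = 28.9222; b·c/n = 63·159/501 = 19.9940
Stratum 2 (Men): n = 268; a·d/n = 132·49/268 = 24.1343; b·c/n = 30·57/268 = 6.3806
OR_MH = (28.9222 + 24.1343) / (19.9940 + 6.3806) = 53.0565 / 26.3746 = 2.01165

2.01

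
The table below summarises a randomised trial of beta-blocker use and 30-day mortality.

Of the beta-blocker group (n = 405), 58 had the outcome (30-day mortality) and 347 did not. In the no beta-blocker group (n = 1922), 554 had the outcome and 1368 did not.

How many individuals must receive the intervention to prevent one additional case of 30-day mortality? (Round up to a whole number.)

7

Risk in treated group = 58/405 = 0.14321; risk in control = 554/1922 = 0.28824.
Absolute risk reduction = 0.28824 − 0.14321 = 0.14503
NNT = 1 / ARR = 1 / 0.14503 = 6.895 → round up → 7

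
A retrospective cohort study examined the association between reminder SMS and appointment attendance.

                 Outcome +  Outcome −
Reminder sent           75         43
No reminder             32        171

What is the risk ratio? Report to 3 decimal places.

Cells: a = 75, b = 43, c = 32, d = 171.
Risk in exposed = 75/118 = 0.63559; risk in unexposed = 32/203 = 0.15764.
RR = 0.63559 / 0.15764 = 4.03204
The risk among the exposed is 4.03 times that among the unexposed.

4.032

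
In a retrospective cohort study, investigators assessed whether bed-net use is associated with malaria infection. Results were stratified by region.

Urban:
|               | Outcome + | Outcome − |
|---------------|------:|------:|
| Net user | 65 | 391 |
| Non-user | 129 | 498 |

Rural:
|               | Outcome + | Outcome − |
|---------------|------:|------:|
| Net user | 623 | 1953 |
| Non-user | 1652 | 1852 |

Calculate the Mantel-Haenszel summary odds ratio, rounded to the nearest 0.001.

0.381

OR_MH = Σ(aᵢdᵢ/nᵢ) / Σ(bᵢcᵢ/nᵢ), where nᵢ is the stratum total.
Stratum 1 (Urban): n = 1083; a·d/n = 65·498/1083 = 29.8892; b·c/n = 391·129/1083 = 46.5734
Stratum 2 (Rural): n = 6080; a·d/n = 623·1852/6080 = 189.7691; b·c/n = 1953·1652/6080 = 530.6507
OR_MH = (29.8892 + 189.7691) / (46.5734 + 530.6507) = 219.6583 / 577.2241 = 0.38054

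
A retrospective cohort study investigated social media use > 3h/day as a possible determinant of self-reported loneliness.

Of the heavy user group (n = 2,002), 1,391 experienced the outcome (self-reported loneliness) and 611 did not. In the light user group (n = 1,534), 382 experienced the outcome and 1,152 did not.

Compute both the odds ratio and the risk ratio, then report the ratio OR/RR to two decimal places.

From the description: a = 1391, b = 611, c = 382, d = 1152.
OR = (1391·1152)/(611·382) = 1602432/233402 = 6.86555
Risk in exposed = 1391/2002 = 0.69481; risk in unexposed = 382/1534 = 0.24902; RR = 2.79013
OR/RR = 6.86555 / 2.79013 = 2.46065
The outcome is not rare, so the OR lies further from 1 than the RR.

2.46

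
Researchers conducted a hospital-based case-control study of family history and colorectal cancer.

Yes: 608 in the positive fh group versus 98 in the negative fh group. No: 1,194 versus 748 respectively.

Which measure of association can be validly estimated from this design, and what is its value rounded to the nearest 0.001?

3.887

From the description: a = 608, b = 1194, c = 98, d = 748.
This is a hospital-based case-control study: participants were sampled on outcome status, so risks in the source population cannot be estimated directly — relative risk is not valid here. The odds ratio is the appropriate measure.
OR = (a·d)/(b·c) = (608 × 748) / (1194 × 98) = 454784 / 117012 = 3.88664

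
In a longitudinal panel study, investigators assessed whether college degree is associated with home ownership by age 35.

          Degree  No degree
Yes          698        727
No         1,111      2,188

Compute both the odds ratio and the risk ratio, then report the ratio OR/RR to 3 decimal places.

1.222

Reading the table with exposure as columns: a = 698 (Degree, case), b = 1111 (Degree, non-case), c = 727 (No degree, case), d = 2188.
OR = (698·2188)/(1111·727) = 1527224/807697 = 1.89084
Risk in exposed = 698/1809 = 0.38585; risk in unexposed = 727/2915 = 0.24940; RR = 1.54711
OR/RR = 1.89084 / 1.54711 = 1.22217
The outcome is not rare, so the OR lies further from 1 than the RR.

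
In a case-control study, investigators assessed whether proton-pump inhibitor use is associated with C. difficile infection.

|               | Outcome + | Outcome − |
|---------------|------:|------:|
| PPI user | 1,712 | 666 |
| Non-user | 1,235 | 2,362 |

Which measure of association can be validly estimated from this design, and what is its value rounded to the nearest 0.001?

Cells: a = 1712, b = 666, c = 1235, d = 2362.
This is a case-control study: participants were sampled on outcome status, so risks in the source population cannot be estimated directly — relative risk is not valid here. The odds ratio is the appropriate measure.
OR = (a·d)/(b·c) = (1712 × 2362) / (666 × 1235) = 4043744 / 822510 = 4.91635

4.916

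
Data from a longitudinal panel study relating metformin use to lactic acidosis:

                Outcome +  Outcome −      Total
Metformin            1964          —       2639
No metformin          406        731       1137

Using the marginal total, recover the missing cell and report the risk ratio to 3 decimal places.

2.084

The missing cell is in the exposed row: 2639 − 1964 = 675.
So a = 1964, b = 675, c = 406, d = 731.
RR = [a/(a+b)] / [c/(c+d)] = (1964/2639) / (406/1137) = 0.74422/0.35708 = 2.08419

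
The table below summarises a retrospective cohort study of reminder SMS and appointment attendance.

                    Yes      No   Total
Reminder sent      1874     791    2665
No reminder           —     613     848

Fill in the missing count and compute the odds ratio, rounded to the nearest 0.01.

The missing cell is in the unexposed row: 848 − 613 = 235.
So a = 1874, b = 791, c = 235, d = 613.
OR = (a·d)/(b·c) = (1874 × 613) / (791 × 235) = 1148762 / 185885 = 6.17996

6.18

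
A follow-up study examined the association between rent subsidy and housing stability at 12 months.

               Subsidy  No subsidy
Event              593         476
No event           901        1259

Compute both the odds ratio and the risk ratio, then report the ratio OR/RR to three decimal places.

Reading the table with exposure as columns: a = 593 (Subsidy, case), b = 901 (Subsidy, non-case), c = 476 (No subsidy, case), d = 1259.
OR = (593·1259)/(901·476) = 746587/428876 = 1.74080
Risk in exposed = 593/1494 = 0.39692; risk in unexposed = 476/1735 = 0.27435; RR = 1.44676
OR/RR = 1.74080 / 1.44676 = 1.20324
The outcome is not rare, so the OR lies further from 1 than the RR.

1.203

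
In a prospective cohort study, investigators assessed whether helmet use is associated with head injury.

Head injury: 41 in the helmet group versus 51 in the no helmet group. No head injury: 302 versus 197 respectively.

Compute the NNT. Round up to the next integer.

Risk in treated group = 41/343 = 0.11953; risk in control = 51/248 = 0.20565.
Absolute risk reduction = 0.20565 − 0.11953 = 0.08611
NNT = 1 / ARR = 1 / 0.08611 = 11.613 → round up → 12

12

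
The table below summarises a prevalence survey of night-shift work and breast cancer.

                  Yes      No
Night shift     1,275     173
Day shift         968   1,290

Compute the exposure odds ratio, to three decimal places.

9.822

Cells: a = 1275, b = 173, c = 968, d = 1290.
OR = (a·d)/(b·c) = (1275 × 1290) / (173 × 968) = 1644750 / 167464 = 9.82151
The odds of breast cancer are about 9.82 times as high in the night shift group.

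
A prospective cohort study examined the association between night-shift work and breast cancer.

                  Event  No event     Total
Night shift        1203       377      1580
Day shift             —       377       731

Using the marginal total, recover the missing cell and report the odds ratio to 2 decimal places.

3.40

The missing cell is in the unexposed row: 731 − 377 = 354.
So a = 1203, b = 377, c = 354, d = 377.
OR = (a·d)/(b·c) = (1203 × 377) / (377 × 354) = 453531 / 133458 = 3.39831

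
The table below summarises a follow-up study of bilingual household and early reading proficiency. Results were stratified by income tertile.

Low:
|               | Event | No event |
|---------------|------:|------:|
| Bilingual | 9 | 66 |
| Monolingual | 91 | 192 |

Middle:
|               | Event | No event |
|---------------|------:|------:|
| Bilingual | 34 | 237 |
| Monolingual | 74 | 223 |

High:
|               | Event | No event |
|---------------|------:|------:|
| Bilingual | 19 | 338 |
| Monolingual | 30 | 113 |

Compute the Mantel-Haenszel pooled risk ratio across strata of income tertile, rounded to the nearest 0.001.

0.400

RR_MH = Σ(aᵢ·n₀ᵢ/nᵢ) / Σ(cᵢ·n₁ᵢ/nᵢ), with n₁ᵢ = aᵢ+bᵢ (exposed), n₀ᵢ = cᵢ+dᵢ (unexposed), nᵢ = n₁ᵢ+n₀ᵢ.
Stratum 1 (Low): n₁ = 75, n₀ = 283, n = 358; a·n₀/n = 9·283/358 = 7.1145; c·n₁/n = 91·75/358 = 19.0642
Stratum 2 (Middle): n₁ = 271, n₀ = 297, n = 568; a·n₀/n = 34·297/568 = 17.7782; c·n₁/n = 74·271/568 = 35.3063
Stratum 3 (High): n₁ = 357, n₀ = 143, n = 500; a·n₀/n = 19·143/500 = 5.4340; c·n₁/n = 30·357/500 = 21.4200
RR_MH = (7.1145 + 17.7782 + 5.4340) / (19.0642 + 35.3063 + 21.4200) = 30.3267 / 75.7906 = 0.40014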